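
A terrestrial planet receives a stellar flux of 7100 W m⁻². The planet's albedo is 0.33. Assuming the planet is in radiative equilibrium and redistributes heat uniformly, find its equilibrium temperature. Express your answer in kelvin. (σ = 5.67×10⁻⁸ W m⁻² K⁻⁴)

Energy balance: absorbed = emitted ⇒ πR²·S(1−A) = 4πR²·σT_eq⁴, so T_eq⁴ = S(1−A)/(4σ).
T_eq = [7100 × 0.67 / (4 × 5.67×10⁻⁸)]^(1/4) = (2.10×10¹⁰)^(1/4) = 381 K.

T_eq ≈ 381 K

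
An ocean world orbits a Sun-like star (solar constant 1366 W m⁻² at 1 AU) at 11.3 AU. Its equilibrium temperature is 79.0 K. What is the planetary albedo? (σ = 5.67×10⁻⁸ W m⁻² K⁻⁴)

Flux at 11.3 AU: S = 1366/11.3² = 10.7 W m⁻².
From T_eq⁴ = S(1−A)/(4σ): 1−A = 4σT_eq⁴/S.
1−A = 4 × 5.67×10⁻⁸ × (79.0)⁴ / 10.7 = 0.826.

A ≈ 0.17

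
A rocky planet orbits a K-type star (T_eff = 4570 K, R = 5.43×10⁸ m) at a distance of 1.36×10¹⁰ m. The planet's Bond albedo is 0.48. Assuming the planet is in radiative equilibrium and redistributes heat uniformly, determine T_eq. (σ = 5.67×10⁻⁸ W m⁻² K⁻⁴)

L = 4πR_⋆²σT_⋆⁴ = 4π(5.43×10⁸)² × 5.67×10⁻⁸ × (4570)⁴ = 9.16×10²⁵ W.
S = L/(4πd²) = 3.94×10⁴ W m⁻².
Energy balance: absorbed = emitted ⇒ πR²·S(1−A) = 4πR²·σT_eq⁴, so T_eq⁴ = S(1−A)/(4σ).
T_eq = [3.94×10⁴ × 0.52 / (4 × 5.67×10⁻⁸)]^(1/4) = (9.04×10¹⁰)^(1/4) = 548 K.

T_eq ≈ 548 K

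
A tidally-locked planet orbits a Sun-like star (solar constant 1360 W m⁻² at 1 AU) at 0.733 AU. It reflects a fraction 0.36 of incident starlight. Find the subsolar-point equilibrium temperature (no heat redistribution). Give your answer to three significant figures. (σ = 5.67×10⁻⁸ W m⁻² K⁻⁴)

Flux at 0.733 AU: S = 1360/0.733² = 2530 W m⁻².
At the subsolar point the surface absorbs S(1−A) and emits σT⁴ per unit area — no factor of 4, since only the local patch is in balance.
T = [2530 × 0.64 / 5.67×10⁻⁸]^(1/4) = (2.86×10¹⁰)^(1/4) = 411 K.

T_ss ≈ 411 K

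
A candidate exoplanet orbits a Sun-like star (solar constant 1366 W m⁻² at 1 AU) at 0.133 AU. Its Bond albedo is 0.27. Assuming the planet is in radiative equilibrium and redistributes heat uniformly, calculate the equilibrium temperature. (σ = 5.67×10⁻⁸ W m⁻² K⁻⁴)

Flux at 0.133 AU: S = 1366/0.133² = 7.72×10⁴ W m⁻².
Energy balance: absorbed = emitted ⇒ πR²·S(1−A) = 4πR²·σT_eq⁴, so T_eq⁴ = S(1−A)/(4σ).
T_eq = [7.72×10⁴ × 0.73 / (4 × 5.67×10⁻⁸)]^(1/4) = (2.49×10¹¹)^(1/4) = 706 K.

T_eq ≈ 706 K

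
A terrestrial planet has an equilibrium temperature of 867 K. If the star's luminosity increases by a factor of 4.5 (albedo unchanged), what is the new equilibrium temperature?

T_eq ≈ 1260 K

T_eq ∝ L^(1/4) · d^(−1/2).
T′ = 867 × 4.5^(1/4) = 1260 K.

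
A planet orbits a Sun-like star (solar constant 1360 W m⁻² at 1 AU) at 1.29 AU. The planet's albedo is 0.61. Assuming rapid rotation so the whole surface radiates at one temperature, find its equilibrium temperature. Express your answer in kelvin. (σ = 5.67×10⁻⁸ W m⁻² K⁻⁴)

Flux at 1.29 AU: S = 1360/1.29² = 817 W m⁻².
Energy balance: absorbed = emitted ⇒ πR²·S(1−A) = 4πR²·σT_eq⁴, so T_eq⁴ = S(1−A)/(4σ).
T_eq = [817 × 0.39 / (4 × 5.67×10⁻⁸)]^(1/4) = (1.41×10⁹)^(1/4) = 194 K.

T_eq ≈ 194 K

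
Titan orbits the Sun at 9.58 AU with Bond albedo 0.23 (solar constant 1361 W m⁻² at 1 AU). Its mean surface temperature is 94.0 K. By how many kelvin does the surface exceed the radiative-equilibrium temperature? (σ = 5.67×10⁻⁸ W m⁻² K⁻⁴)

ΔT ≈ 9.8 K

S = 1361/9.58² = 14.83 W m⁻².
T_eq = [S(1−A)/(4σ)]^(1/4) = [14.83×0.77/(4×5.67×10⁻⁸)]^(1/4) = 84.2 K.
ΔT = T_surf − T_eq = 94 − 84.2.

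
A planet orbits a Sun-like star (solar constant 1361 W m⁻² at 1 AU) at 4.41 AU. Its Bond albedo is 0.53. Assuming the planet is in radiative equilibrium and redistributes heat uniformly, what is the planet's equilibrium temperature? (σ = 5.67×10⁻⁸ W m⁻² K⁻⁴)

T_eq ≈ 110 K

Flux at 4.41 AU: S = 1361/4.41² = 70.0 W m⁻².
Energy balance: absorbed = emitted ⇒ πR²·S(1−A) = 4πR²·σT_eq⁴, so T_eq⁴ = S(1−A)/(4σ).
T_eq = [70.0 × 0.47 / (4 × 5.67×10⁻⁸)]^(1/4) = (1.45×10⁸)^(1/4) = 110 K.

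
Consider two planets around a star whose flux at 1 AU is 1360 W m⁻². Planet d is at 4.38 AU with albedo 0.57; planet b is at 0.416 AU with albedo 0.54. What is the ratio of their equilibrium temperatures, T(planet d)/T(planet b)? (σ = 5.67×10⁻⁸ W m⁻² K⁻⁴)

T₁/T₂ ≈ 0.303

T_eq = [S₀(1−A)/(4σd²)]^(1/4), so T ∝ (1−A)^(1/4) / √d.
T₁ = [1360×0.43/(4×5.67×10⁻⁸×4.38²)]^(1/4) = 107.67 K.
T₂ = [1360×0.46/(4×5.67×10⁻⁸×0.416²)]^(1/4) = 355.32 K.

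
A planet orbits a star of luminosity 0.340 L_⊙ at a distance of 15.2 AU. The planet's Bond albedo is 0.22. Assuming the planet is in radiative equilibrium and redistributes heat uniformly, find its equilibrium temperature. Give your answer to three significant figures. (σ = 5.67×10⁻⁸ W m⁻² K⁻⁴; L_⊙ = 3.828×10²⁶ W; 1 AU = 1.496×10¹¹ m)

T_eq ≈ 51.2 K

d = 15.2 AU = 2.27×10¹² m.
L = 0.340 × 3.828×10²⁶ = 1.30×10²⁶ W.
Flux: S = L/(4πd²) = 1.30×10²⁶/(4π×(2.27×10¹²)²) = 2.00 W m⁻².
Energy balance: absorbed = emitted ⇒ πR²·S(1−A) = 4πR²·σT_eq⁴, so T_eq⁴ = S(1−A)/(4σ).
T_eq = [2.00 × 0.78 / (4 × 5.67×10⁻⁸)]^(1/4) = (6.89×10⁶)^(1/4) = 51.2 K.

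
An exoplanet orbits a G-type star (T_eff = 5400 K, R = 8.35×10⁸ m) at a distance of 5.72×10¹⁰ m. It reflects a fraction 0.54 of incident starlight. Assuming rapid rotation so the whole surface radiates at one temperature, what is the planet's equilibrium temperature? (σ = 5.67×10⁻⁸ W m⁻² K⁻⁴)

L = 4πR_⋆²σT_⋆⁴ = 4π(8.35×10⁸)² × 5.67×10⁻⁸ × (5400)⁴ = 4.22×10²⁶ W.
S = L/(4πd²) = 1.03×10⁴ W m⁻².
Energy balance: absorbed = emitted ⇒ πR²·S(1−A) = 4πR²·σT_eq⁴, so T_eq⁴ = S(1−A)/(4σ).
T_eq = [1.03×10⁴ × 0.46 / (4 × 5.67×10⁻⁸)]^(1/4) = (2.08×10¹⁰)^(1/4) = 380 K.

T_eq ≈ 380 K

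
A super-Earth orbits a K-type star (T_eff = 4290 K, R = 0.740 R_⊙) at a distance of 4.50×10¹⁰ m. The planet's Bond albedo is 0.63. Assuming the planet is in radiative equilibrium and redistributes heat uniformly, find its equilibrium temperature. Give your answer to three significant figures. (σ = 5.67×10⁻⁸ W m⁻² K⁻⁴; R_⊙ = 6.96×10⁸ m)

T_eq ≈ 253 K

R_⋆ = 0.740 × 6.96×10⁸ = 5.15×10⁸ m.
L = 4πR_⋆²σT_⋆⁴ = 4π(5.15×10⁸)² × 5.67×10⁻⁸ × (4290)⁴ = 6.40×10²⁵ W.
S = L/(4πd²) = 2520 W m⁻².
Energy balance: absorbed = emitted ⇒ πR²·S(1−A) = 4πR²·σT_eq⁴, so T_eq⁴ = S(1−A)/(4σ).
T_eq = [2520 × 0.37 / (4 × 5.67×10⁻⁸)]^(1/4) = (4.10×10⁹)^(1/4) = 253 K.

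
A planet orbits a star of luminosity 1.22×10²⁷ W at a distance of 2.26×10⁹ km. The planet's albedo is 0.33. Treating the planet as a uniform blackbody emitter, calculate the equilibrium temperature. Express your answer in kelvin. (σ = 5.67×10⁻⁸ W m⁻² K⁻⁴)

d = 2.26×10⁹ km = 2.26×10¹² m.
Flux: S = L/(4πd²) = 1.22×10²⁷/(4π×(2.26×10¹²)²) = 19.0 W m⁻².
Energy balance: absorbed = emitted ⇒ πR²·S(1−A) = 4πR²·σT_eq⁴, so T_eq⁴ = S(1−A)/(4σ).
T_eq = [19.0 × 0.67 / (4 × 5.67×10⁻⁸)]^(1/4) = (5.62×10⁷)^(1/4) = 86.6 K.

T_eq ≈ 86.6 K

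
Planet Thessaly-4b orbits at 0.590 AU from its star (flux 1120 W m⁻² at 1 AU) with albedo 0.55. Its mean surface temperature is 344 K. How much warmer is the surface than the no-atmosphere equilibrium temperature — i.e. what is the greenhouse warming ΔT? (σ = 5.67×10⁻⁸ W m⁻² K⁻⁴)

ΔT ≈ 61.3 K

S = 1120/0.590² = 3217 W m⁻².
T_eq = [S(1−A)/(4σ)]^(1/4) = [3217×0.45/(4×5.67×10⁻⁸)]^(1/4) = 282.7 K.
ΔT = T_surf − T_eq = 344 − 282.7.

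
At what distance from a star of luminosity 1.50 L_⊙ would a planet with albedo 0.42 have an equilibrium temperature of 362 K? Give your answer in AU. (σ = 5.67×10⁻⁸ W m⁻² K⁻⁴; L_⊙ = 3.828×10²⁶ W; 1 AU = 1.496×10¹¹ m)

L = 1.50 × 3.828×10²⁶ = 5.74×10²⁶ W.
From T_eq⁴ = L(1−A)/(16πσd²): d = √[L(1−A)/(16πσT_eq⁴)].
d = √[5.74×10²⁶ × 0.58 / (16π × 5.67×10⁻⁸ × (362)⁴)] = 8.25×10¹⁰ m = 0.551 AU.

d ≈ 0.551 AU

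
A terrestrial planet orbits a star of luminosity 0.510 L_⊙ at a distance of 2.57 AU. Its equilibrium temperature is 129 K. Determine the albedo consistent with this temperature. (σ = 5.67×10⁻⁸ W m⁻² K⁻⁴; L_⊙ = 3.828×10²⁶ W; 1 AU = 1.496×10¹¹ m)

A ≈ 0.40

d = 2.57 AU = 3.84×10¹¹ m.
L = 0.510 × 3.828×10²⁶ = 1.95×10²⁶ W.
Flux: S = L/(4πd²) = 1.95×10²⁶/(4π×(3.84×10¹¹)²) = 105 W m⁻².
From T_eq⁴ = S(1−A)/(4σ): 1−A = 4σT_eq⁴/S.
1−A = 4 × 5.67×10⁻⁸ × (129)⁴ / 105 = 0.598.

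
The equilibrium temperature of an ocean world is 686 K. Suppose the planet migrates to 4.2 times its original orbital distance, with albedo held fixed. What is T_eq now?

T_eq ≈ 335 K

T_eq ∝ L^(1/4) · d^(−1/2).
T′ = 686 / 4.2^(1/2) = 335 K.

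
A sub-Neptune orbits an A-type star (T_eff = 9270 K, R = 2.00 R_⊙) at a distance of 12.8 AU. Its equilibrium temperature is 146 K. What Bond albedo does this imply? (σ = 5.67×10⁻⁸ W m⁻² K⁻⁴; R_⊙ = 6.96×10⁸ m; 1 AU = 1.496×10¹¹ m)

A ≈ 0.53

R_⋆ = 2.00 × 6.96×10⁸ = 1.39×10⁹ m.
d = 12.8 AU = 1.91×10¹² m.
L = 4πR_⋆²σT_⋆⁴ = 4π(1.39×10⁹)² × 5.67×10⁻⁸ × (9270)⁴ = 1.02×10²⁸ W.
S = L/(4πd²) = 221 W m⁻².
From T_eq⁴ = S(1−A)/(4σ): 1−A = 4σT_eq⁴/S.
1−A = 4 × 5.67×10⁻⁸ × (146)⁴ / 221 = 0.466.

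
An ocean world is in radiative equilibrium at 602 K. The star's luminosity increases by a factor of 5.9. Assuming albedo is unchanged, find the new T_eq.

T_eq ≈ 938 K

T_eq ∝ L^(1/4) · d^(−1/2).
T′ = 602 × 5.9^(1/4) = 938 K.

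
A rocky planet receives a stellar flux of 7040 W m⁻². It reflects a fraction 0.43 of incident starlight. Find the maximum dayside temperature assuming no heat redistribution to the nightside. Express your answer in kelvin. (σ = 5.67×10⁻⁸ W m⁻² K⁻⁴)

With no redistribution each surface element balances locally: S(1−A) = σT⁴.
T = [7040 × 0.57 / 5.67×10⁻⁸]^(1/4) = (7.08×10¹⁰)^(1/4) = 516 K.

T_ss ≈ 516 K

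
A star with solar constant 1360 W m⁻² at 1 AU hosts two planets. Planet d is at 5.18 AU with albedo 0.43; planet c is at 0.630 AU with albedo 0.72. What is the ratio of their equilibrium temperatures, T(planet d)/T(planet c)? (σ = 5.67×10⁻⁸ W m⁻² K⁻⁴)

T₁/T₂ ≈ 0.417

T_eq = [S₀(1−A)/(4σd²)]^(1/4), so T ∝ (1−A)^(1/4) / √d.
T₁ = [1360×0.57/(4×5.67×10⁻⁸×5.18²)]^(1/4) = 106.24 K.
T₂ = [1360×0.28/(4×5.67×10⁻⁸×0.630²)]^(1/4) = 255.03 K.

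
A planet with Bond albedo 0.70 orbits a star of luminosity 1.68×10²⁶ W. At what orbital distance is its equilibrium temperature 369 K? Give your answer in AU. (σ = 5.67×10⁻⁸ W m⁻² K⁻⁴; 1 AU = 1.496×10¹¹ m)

From T_eq⁴ = L(1−A)/(16πσd²): d = √[L(1−A)/(16πσT_eq⁴)].
d = √[1.68×10²⁶ × 0.30 / (16π × 5.67×10⁻⁸ × (369)⁴)] = 3.09×10¹⁰ m = 0.206 AU.

d ≈ 0.206 AU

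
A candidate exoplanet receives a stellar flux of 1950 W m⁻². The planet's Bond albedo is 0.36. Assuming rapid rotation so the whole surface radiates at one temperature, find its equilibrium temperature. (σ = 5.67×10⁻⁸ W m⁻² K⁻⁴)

Energy balance: absorbed = emitted ⇒ πR²·S(1−A) = 4πR²·σT_eq⁴, so T_eq⁴ = S(1−A)/(4σ).
T_eq = [1950 × 0.64 / (4 × 5.67×10⁻⁸)]^(1/4) = (5.50×10⁹)^(1/4) = 272 K.

T_eq ≈ 272 K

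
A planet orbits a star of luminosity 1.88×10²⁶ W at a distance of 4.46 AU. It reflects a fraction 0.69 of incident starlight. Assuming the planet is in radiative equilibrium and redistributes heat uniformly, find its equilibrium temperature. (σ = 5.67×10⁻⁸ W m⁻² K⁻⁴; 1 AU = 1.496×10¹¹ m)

d = 4.46 AU = 6.67×10¹¹ m.
Flux: S = L/(4πd²) = 1.88×10²⁶/(4π×(6.67×10¹¹)²) = 33.6 W m⁻².
Energy balance: absorbed = emitted ⇒ πR²·S(1−A) = 4πR²·σT_eq⁴, so T_eq⁴ = S(1−A)/(4σ).
T_eq = [33.6 × 0.31 / (4 × 5.67×10⁻⁸)]^(1/4) = (4.59×10⁷)^(1/4) = 82.3 K.

T_eq ≈ 82.3 K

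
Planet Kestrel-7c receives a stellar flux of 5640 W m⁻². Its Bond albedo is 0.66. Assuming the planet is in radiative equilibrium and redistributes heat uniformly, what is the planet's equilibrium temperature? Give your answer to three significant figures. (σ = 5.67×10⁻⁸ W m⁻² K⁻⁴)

T_eq ≈ 303 K

Energy balance: absorbed = emitted ⇒ πR²·S(1−A) = 4πR²·σT_eq⁴, so T_eq⁴ = S(1−A)/(4σ).
T_eq = [5640 × 0.34 / (4 × 5.67×10⁻⁸)]^(1/4) = (8.46×10⁹)^(1/4) = 303 K.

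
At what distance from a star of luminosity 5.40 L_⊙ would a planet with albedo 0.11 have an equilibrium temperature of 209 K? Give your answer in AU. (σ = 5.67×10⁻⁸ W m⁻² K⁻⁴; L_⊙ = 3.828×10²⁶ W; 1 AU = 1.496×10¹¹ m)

L = 5.40 × 3.828×10²⁶ = 2.07×10²⁷ W.
From T_eq⁴ = L(1−A)/(16πσd²): d = √[L(1−A)/(16πσT_eq⁴)].
d = √[2.07×10²⁷ × 0.89 / (16π × 5.67×10⁻⁸ × (209)⁴)] = 5.82×10¹¹ m = 3.89 AU.

d ≈ 3.89 AU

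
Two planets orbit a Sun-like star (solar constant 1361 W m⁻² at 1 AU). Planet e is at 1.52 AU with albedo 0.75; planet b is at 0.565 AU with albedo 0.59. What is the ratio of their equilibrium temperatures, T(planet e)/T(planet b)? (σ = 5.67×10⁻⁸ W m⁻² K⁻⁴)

T₁/T₂ ≈ 0.539

T_eq = [S₀(1−A)/(4σd²)]^(1/4), so T ∝ (1−A)^(1/4) / √d.
T₁ = [1361×0.25/(4×5.67×10⁻⁸×1.52²)]^(1/4) = 159.63 K.
T₂ = [1361×0.41/(4×5.67×10⁻⁸×0.565²)]^(1/4) = 296.30 K.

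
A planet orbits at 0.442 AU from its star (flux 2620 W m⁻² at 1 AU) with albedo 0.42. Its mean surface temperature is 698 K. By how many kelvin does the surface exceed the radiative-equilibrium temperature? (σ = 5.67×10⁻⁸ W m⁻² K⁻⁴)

ΔT ≈ 267.7 K

S = 2620/0.442² = 1.341×10⁴ W m⁻².
T_eq = [S(1−A)/(4σ)]^(1/4) = [1.341×10⁴×0.58/(4×5.67×10⁻⁸)]^(1/4) = 430.3 K.
ΔT = T_surf − T_eq = 698 − 430.3.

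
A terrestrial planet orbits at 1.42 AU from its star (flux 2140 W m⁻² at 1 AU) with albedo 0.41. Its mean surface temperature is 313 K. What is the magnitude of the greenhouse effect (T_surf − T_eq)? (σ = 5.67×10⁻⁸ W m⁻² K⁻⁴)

S = 2140/1.42² = 1061 W m⁻².
T_eq = [S(1−A)/(4σ)]^(1/4) = [1061×0.59/(4×5.67×10⁻⁸)]^(1/4) = 229.2 K.
ΔT = T_surf − T_eq = 313 − 229.2.

ΔT ≈ 83.8 K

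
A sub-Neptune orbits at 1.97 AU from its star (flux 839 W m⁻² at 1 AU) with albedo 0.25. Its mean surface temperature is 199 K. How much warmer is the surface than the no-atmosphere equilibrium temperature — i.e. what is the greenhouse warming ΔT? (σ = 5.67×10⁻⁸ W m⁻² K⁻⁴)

ΔT ≈ 35.5 K

S = 839/1.97² = 216.2 W m⁻².
T_eq = [S(1−A)/(4σ)]^(1/4) = [216.2×0.75/(4×5.67×10⁻⁸)]^(1/4) = 163.5 K.
ΔT = T_surf − T_eq = 199 − 163.5.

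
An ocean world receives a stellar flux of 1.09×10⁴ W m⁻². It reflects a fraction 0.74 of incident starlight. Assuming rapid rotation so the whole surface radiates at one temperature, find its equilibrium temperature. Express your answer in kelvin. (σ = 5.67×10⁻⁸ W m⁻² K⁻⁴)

T_eq ≈ 334 K

Energy balance: absorbed = emitted ⇒ πR²·S(1−A) = 4πR²·σT_eq⁴, so T_eq⁴ = S(1−A)/(4σ).
T_eq = [1.09×10⁴ × 0.26 / (4 × 5.67×10⁻⁸)]^(1/4) = (1.25×10¹⁰)^(1/4) = 334 K.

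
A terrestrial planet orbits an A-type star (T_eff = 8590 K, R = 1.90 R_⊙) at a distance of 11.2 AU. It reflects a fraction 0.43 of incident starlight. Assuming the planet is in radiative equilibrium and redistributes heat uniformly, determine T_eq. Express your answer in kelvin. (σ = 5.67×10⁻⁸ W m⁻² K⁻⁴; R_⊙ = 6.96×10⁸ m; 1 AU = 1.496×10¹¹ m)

R_⋆ = 1.90 × 6.96×10⁸ = 1.32×10⁹ m.
d = 11.2 AU = 1.68×10¹² m.
L = 4πR_⋆²σT_⋆⁴ = 4π(1.32×10⁹)² × 5.67×10⁻⁸ × (8590)⁴ = 6.78×10²⁷ W.
S = L/(4πd²) = 192 W m⁻².
Energy balance: absorbed = emitted ⇒ πR²·S(1−A) = 4πR²·σT_eq⁴, so T_eq⁴ = S(1−A)/(4σ).
T_eq = [192 × 0.57 / (4 × 5.67×10⁻⁸)]^(1/4) = (4.83×10⁸)^(1/4) = 148 K.

T_eq ≈ 148 K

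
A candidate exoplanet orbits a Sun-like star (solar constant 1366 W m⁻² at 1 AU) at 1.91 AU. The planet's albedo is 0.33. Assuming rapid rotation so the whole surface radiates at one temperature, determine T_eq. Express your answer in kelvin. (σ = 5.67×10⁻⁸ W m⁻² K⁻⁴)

T_eq ≈ 182 K

Flux at 1.91 AU: S = 1366/1.91² = 374 W m⁻².
Energy balance: absorbed = emitted ⇒ πR²·S(1−A) = 4πR²·σT_eq⁴, so T_eq⁴ = S(1−A)/(4σ).
T_eq = [374 × 0.67 / (4 × 5.67×10⁻⁸)]^(1/4) = (1.11×10⁹)^(1/4) = 182 K.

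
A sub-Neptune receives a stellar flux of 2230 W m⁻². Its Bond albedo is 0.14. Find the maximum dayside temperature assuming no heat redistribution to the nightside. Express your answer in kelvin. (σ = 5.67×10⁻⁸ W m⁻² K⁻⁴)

T_ss ≈ 429 K

With no redistribution each surface element balances locally: S(1−A) = σT⁴.
T = [2230 × 0.86 / 5.67×10⁻⁸]^(1/4) = (3.38×10¹⁰)^(1/4) = 429 K.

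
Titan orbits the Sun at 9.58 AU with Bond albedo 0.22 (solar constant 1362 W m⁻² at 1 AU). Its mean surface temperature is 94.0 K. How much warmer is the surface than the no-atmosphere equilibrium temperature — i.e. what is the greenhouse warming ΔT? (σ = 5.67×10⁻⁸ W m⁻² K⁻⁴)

ΔT ≈ 9.5 K

S = 1362/9.58² = 14.84 W m⁻².
T_eq = [S(1−A)/(4σ)]^(1/4) = [14.84×0.78/(4×5.67×10⁻⁸)]^(1/4) = 84.5 K.
ΔT = T_surf − T_eq = 94 − 84.5.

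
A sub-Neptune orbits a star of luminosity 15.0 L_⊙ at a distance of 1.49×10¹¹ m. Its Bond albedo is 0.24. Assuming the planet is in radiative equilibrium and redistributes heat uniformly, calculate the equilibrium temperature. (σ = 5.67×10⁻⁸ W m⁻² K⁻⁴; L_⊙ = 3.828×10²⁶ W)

L = 15.0 × 3.828×10²⁶ = 5.74×10²⁷ W.
Flux: S = L/(4πd²) = 5.74×10²⁷/(4π×(1.49×10¹¹)²) = 2.06×10⁴ W m⁻².
Energy balance: absorbed = emitted ⇒ πR²·S(1−A) = 4πR²·σT_eq⁴, so T_eq⁴ = S(1−A)/(4σ).
T_eq = [2.06×10⁴ × 0.76 / (4 × 5.67×10⁻⁸)]^(1/4) = (6.90×10¹⁰)^(1/4) = 512 K.

T_eq ≈ 512 K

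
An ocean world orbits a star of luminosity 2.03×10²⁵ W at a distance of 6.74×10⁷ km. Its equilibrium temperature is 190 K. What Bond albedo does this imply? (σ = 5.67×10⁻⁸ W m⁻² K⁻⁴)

d = 6.74×10⁷ km = 6.74×10¹⁰ m.
Flux: S = L/(4πd²) = 2.03×10²⁵/(4π×(6.74×10¹⁰)²) = 356 W m⁻².
From T_eq⁴ = S(1−A)/(4σ): 1−A = 4σT_eq⁴/S.
1−A = 4 × 5.67×10⁻⁸ × (190)⁴ / 356 = 0.831.

A ≈ 0.17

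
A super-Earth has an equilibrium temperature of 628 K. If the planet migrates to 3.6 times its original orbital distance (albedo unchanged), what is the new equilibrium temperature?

T_eq ∝ L^(1/4) · d^(−1/2).
T′ = 628 / 3.6^(1/2) = 331 K.

T_eq ≈ 331 K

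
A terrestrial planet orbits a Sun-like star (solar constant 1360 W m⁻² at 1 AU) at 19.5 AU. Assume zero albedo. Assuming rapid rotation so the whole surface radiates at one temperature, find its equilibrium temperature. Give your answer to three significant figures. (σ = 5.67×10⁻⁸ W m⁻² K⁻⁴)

Flux at 19.5 AU: S = 1360/19.5² = 3.58 W m⁻².
Energy balance: absorbed = emitted ⇒ πR²·S(1−A) = 4πR²·σT_eq⁴, so T_eq⁴ = S(1−A)/(4σ).
T_eq = [3.58 × 1.00 / (4 × 5.67×10⁻⁸)]^(1/4) = (1.58×10⁷)^(1/4) = 63.0 K.

T_eq ≈ 63.0 K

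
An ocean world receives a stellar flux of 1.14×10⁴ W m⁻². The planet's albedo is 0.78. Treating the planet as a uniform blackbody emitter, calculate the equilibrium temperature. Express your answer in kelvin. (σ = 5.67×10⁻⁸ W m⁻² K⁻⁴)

Energy balance: absorbed = emitted ⇒ πR²·S(1−A) = 4πR²·σT_eq⁴, so T_eq⁴ = S(1−A)/(4σ).
T_eq = [1.14×10⁴ × 0.22 / (4 × 5.67×10⁻⁸)]^(1/4) = (1.11×10¹⁰)^(1/4) = 324 K.

T_eq ≈ 324 K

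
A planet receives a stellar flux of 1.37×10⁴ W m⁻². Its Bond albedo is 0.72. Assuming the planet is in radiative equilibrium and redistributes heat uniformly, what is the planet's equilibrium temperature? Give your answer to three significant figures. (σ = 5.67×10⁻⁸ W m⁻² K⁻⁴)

T_eq ≈ 361 K

Energy balance: absorbed = emitted ⇒ πR²·S(1−A) = 4πR²·σT_eq⁴, so T_eq⁴ = S(1−A)/(4σ).
T_eq = [1.37×10⁴ × 0.28 / (4 × 5.67×10⁻⁸)]^(1/4) = (1.69×10¹⁰)^(1/4) = 361 K.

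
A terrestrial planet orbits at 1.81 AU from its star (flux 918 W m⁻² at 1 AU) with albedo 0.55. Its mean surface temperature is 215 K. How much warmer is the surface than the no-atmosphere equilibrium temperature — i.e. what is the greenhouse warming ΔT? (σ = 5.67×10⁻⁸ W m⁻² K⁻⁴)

ΔT ≈ 61.4 K

S = 918/1.81² = 280.2 W m⁻².
T_eq = [S(1−A)/(4σ)]^(1/4) = [280.2×0.45/(4×5.67×10⁻⁸)]^(1/4) = 153.6 K.
ΔT = T_surf − T_eq = 215 − 153.6.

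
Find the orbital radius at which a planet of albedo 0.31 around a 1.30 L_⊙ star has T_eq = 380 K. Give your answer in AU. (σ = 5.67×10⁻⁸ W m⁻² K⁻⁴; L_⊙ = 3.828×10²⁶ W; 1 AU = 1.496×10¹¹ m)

L = 1.30 × 3.828×10²⁶ = 4.98×10²⁶ W.
From T_eq⁴ = L(1−A)/(16πσd²): d = √[L(1−A)/(16πσT_eq⁴)].
d = √[4.98×10²⁶ × 0.69 / (16π × 5.67×10⁻⁸ × (380)⁴)] = 7.60×10¹⁰ m = 0.508 AU.

d ≈ 0.508 AU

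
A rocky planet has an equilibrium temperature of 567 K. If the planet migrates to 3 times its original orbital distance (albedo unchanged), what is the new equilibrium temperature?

T_eq ≈ 327 K

T_eq ∝ L^(1/4) · d^(−1/2).
T′ = 567 / 3^(1/2) = 327 K.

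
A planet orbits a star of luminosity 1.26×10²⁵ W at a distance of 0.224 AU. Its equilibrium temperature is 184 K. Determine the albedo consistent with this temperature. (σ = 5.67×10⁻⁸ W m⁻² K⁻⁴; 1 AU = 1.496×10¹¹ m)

A ≈ 0.71

d = 0.224 AU = 3.35×10¹⁰ m.
Flux: S = L/(4πd²) = 1.26×10²⁵/(4π×(3.35×10¹⁰)²) = 893 W m⁻².
From T_eq⁴ = S(1−A)/(4σ): 1−A = 4σT_eq⁴/S.
1−A = 4 × 5.67×10⁻⁸ × (184)⁴ / 893 = 0.291.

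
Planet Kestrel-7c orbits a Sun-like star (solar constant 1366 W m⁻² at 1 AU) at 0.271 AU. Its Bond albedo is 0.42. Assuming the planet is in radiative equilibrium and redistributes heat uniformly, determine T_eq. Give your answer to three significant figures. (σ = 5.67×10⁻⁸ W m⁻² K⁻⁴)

Flux at 0.271 AU: S = 1366/0.271² = 1.86×10⁴ W m⁻².
Energy balance: absorbed = emitted ⇒ πR²·S(1−A) = 4πR²·σT_eq⁴, so T_eq⁴ = S(1−A)/(4σ).
T_eq = [1.86×10⁴ × 0.58 / (4 × 5.67×10⁻⁸)]^(1/4) = (4.76×10¹⁰)^(1/4) = 467 K.

T_eq ≈ 467 K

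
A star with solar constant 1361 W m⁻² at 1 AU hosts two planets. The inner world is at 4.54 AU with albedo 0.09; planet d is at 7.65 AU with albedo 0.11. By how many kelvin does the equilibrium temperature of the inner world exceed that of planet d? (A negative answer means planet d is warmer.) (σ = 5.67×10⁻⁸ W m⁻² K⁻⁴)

ΔT ≈ 29.8 K

T_eq = [S₀(1−A)/(4σd²)]^(1/4), so T ∝ (1−A)^(1/4) / √d.
T₁ = [1361×0.91/(4×5.67×10⁻⁸×4.54²)]^(1/4) = 127.58 K.
T₂ = [1361×0.89/(4×5.67×10⁻⁸×7.65²)]^(1/4) = 97.74 K.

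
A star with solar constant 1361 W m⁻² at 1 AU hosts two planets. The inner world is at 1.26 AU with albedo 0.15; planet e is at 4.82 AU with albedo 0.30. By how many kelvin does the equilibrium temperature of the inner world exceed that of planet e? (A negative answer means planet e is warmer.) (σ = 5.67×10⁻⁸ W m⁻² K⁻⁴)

ΔT ≈ 122.1 K

T_eq = [S₀(1−A)/(4σd²)]^(1/4), so T ∝ (1−A)^(1/4) / √d.
T₁ = [1361×0.85/(4×5.67×10⁻⁸×1.26²)]^(1/4) = 238.08 K.
T₂ = [1361×0.70/(4×5.67×10⁻⁸×4.82²)]^(1/4) = 115.96 K.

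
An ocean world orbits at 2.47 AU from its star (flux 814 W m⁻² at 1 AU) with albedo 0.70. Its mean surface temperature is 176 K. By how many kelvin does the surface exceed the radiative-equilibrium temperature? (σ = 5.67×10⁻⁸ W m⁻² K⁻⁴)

ΔT ≈ 60.7 K

S = 814/2.47² = 133.4 W m⁻².
T_eq = [S(1−A)/(4σ)]^(1/4) = [133.4×0.30/(4×5.67×10⁻⁸)]^(1/4) = 115.3 K.
ΔT = T_surf − T_eq = 176 − 115.3.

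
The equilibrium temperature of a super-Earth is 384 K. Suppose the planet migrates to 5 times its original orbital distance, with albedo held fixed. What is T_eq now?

T_eq ∝ L^(1/4) · d^(−1/2).
T′ = 384 / 5^(1/2) = 172 K.

T_eq ≈ 172 K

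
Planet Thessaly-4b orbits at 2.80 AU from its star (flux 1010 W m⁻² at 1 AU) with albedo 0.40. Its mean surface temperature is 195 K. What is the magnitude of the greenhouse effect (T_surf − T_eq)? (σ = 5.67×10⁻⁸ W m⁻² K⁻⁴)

ΔT ≈ 59.1 K

S = 1010/2.80² = 128.8 W m⁻².
T_eq = [S(1−A)/(4σ)]^(1/4) = [128.8×0.60/(4×5.67×10⁻⁸)]^(1/4) = 135.9 K.
ΔT = T_surf − T_eq = 195 − 135.9.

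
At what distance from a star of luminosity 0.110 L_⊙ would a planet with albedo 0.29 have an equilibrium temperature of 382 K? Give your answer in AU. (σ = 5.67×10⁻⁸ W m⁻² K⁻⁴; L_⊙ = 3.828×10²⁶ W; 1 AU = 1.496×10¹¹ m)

L = 0.110 × 3.828×10²⁶ = 4.21×10²⁵ W.
From T_eq⁴ = L(1−A)/(16πσd²): d = √[L(1−A)/(16πσT_eq⁴)].
d = √[4.21×10²⁵ × 0.71 / (16π × 5.67×10⁻⁸ × (382)⁴)] = 2.22×10¹⁰ m = 0.148 AU.

d ≈ 0.148 AU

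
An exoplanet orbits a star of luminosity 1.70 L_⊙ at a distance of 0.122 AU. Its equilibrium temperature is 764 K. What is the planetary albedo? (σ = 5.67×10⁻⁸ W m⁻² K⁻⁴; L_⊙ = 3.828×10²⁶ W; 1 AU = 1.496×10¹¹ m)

d = 0.122 AU = 1.83×10¹⁰ m.
L = 1.70 × 3.828×10²⁶ = 6.51×10²⁶ W.
Flux: S = L/(4πd²) = 6.51×10²⁶/(4π×(1.83×10¹⁰)²) = 1.55×10⁵ W m⁻².
From T_eq⁴ = S(1−A)/(4σ): 1−A = 4σT_eq⁴/S.
1−A = 4 × 5.67×10⁻⁸ × (764)⁴ / 1.55×10⁵ = 0.497.

A ≈ 0.50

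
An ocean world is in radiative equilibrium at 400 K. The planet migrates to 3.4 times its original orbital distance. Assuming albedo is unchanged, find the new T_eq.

T_eq ≈ 217 K

T_eq ∝ L^(1/4) · d^(−1/2).
T′ = 400 / 3.4^(1/2) = 217 K.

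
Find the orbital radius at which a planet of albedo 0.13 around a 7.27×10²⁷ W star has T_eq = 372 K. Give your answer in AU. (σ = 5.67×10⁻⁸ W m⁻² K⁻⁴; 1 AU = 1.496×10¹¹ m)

From T_eq⁴ = L(1−A)/(16πσd²): d = √[L(1−A)/(16πσT_eq⁴)].
d = √[7.27×10²⁷ × 0.87 / (16π × 5.67×10⁻⁸ × (372)⁴)] = 3.40×10¹¹ m = 2.28 AU.

d ≈ 2.28 AU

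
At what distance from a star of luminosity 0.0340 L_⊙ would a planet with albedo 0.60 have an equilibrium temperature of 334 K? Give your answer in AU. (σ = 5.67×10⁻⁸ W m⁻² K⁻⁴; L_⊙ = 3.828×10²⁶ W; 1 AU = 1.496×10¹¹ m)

L = 0.0340 × 3.828×10²⁶ = 1.30×10²⁵ W.
From T_eq⁴ = L(1−A)/(16πσd²): d = √[L(1−A)/(16πσT_eq⁴)].
d = √[1.30×10²⁵ × 0.40 / (16π × 5.67×10⁻⁸ × (334)⁴)] = 1.21×10¹⁰ m = 0.0810 AU.

d ≈ 0.0810 AU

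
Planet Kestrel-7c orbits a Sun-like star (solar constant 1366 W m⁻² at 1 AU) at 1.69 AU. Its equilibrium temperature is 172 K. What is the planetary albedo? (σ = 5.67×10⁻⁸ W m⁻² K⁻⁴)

Flux at 1.69 AU: S = 1366/1.69² = 478 W m⁻².
From T_eq⁴ = S(1−A)/(4σ): 1−A = 4σT_eq⁴/S.
1−A = 4 × 5.67×10⁻⁸ × (172)⁴ / 478 = 0.415.

A ≈ 0.58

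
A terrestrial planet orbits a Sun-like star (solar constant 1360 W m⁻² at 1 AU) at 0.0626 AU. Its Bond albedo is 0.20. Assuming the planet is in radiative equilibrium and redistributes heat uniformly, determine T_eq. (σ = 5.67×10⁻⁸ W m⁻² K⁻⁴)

T_eq ≈ 1050 K

Flux at 0.0626 AU: S = 1360/0.0626² = 3.47×10⁵ W m⁻².
Energy balance: absorbed = emitted ⇒ πR²·S(1−A) = 4πR²·σT_eq⁴, so T_eq⁴ = S(1−A)/(4σ).
T_eq = [3.47×10⁵ × 0.80 / (4 × 5.67×10⁻⁸)]^(1/4) = (1.22×10¹²)^(1/4) = 1050 K.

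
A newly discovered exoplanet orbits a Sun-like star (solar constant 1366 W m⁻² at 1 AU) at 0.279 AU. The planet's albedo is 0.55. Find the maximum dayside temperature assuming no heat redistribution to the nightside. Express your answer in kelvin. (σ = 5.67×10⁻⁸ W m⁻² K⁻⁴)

Flux at 0.279 AU: S = 1366/0.279² = 1.75×10⁴ W m⁻².
With no redistribution each surface element balances locally: S(1−A) = σT⁴.
T = [1.75×10⁴ × 0.45 / 5.67×10⁻⁸]^(1/4) = (1.39×10¹¹)^(1/4) = 611 K.

T_ss ≈ 611 K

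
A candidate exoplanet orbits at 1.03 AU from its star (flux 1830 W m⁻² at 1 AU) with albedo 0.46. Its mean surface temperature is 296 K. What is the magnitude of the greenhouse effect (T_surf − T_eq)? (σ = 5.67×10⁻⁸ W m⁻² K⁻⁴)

ΔT ≈ 42.8 K

S = 1830/1.03² = 1725 W m⁻².
T_eq = [S(1−A)/(4σ)]^(1/4) = [1725×0.54/(4×5.67×10⁻⁸)]^(1/4) = 253.2 K.
ΔT = T_surf − T_eq = 296 − 253.2.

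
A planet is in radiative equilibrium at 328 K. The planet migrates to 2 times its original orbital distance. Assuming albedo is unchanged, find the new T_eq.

T_eq ≈ 232 K

T_eq ∝ L^(1/4) · d^(−1/2).
T′ = 328 / 2^(1/2) = 232 K.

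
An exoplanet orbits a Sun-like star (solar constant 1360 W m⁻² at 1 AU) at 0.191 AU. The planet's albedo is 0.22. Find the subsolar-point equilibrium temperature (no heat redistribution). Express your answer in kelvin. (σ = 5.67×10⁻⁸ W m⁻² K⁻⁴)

Flux at 0.191 AU: S = 1360/0.191² = 3.73×10⁴ W m⁻².
At the subsolar point the surface absorbs S(1−A) and emits σT⁴ per unit area — no factor of 4, since only the local patch is in balance.
T = [3.73×10⁴ × 0.78 / 5.67×10⁻⁸]^(1/4) = (5.13×10¹¹)^(1/4) = 846 K.

T_ss ≈ 846 K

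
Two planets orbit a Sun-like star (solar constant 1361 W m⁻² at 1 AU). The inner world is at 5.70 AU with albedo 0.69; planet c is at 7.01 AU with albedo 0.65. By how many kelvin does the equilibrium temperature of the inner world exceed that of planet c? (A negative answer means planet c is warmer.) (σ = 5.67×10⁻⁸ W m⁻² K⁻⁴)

T_eq = [S₀(1−A)/(4σd²)]^(1/4), so T ∝ (1−A)^(1/4) / √d.
T₁ = [1361×0.31/(4×5.67×10⁻⁸×5.70²)]^(1/4) = 86.99 K.
T₂ = [1361×0.35/(4×5.67×10⁻⁸×7.01²)]^(1/4) = 80.86 K.

ΔT ≈ 6.1 K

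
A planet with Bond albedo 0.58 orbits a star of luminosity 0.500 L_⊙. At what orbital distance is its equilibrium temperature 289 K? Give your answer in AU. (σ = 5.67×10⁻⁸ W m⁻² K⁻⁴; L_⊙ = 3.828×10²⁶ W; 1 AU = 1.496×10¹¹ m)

L = 0.500 × 3.828×10²⁶ = 1.91×10²⁶ W.
From T_eq⁴ = L(1−A)/(16πσd²): d = √[L(1−A)/(16πσT_eq⁴)].
d = √[1.91×10²⁶ × 0.42 / (16π × 5.67×10⁻⁸ × (289)⁴)] = 6.36×10¹⁰ m = 0.425 AU.

d ≈ 0.425 AU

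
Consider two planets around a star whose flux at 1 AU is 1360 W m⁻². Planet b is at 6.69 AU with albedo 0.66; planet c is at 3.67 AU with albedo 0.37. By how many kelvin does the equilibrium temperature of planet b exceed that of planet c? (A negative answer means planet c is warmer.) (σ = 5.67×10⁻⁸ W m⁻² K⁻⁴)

ΔT ≈ -47.3 K

T_eq = [S₀(1−A)/(4σd²)]^(1/4), so T ∝ (1−A)^(1/4) / √d.
T₁ = [1360×0.34/(4×5.67×10⁻⁸×6.69²)]^(1/4) = 82.15 K.
T₂ = [1360×0.63/(4×5.67×10⁻⁸×3.67²)]^(1/4) = 129.41 K.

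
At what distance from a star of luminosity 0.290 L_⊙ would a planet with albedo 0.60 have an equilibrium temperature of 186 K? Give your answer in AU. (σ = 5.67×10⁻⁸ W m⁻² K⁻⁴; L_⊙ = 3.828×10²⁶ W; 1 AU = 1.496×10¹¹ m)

L = 0.290 × 3.828×10²⁶ = 1.11×10²⁶ W.
From T_eq⁴ = L(1−A)/(16πσd²): d = √[L(1−A)/(16πσT_eq⁴)].
d = √[1.11×10²⁶ × 0.40 / (16π × 5.67×10⁻⁸ × (186)⁴)] = 1.14×10¹¹ m = 0.763 AU.

d ≈ 0.763 AU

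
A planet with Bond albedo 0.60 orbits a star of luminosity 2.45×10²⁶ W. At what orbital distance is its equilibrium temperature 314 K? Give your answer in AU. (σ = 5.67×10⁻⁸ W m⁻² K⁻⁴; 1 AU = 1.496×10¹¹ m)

d ≈ 0.398 AU

From T_eq⁴ = L(1−A)/(16πσd²): d = √[L(1−A)/(16πσT_eq⁴)].
d = √[2.45×10²⁶ × 0.40 / (16π × 5.67×10⁻⁸ × (314)⁴)] = 5.95×10¹⁰ m = 0.398 AU.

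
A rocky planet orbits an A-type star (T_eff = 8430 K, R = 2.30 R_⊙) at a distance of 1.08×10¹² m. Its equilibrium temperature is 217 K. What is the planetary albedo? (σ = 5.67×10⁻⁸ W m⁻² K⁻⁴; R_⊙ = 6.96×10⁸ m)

A ≈ 0.20

R_⋆ = 2.30 × 6.96×10⁸ = 1.60×10⁹ m.
L = 4πR_⋆²σT_⋆⁴ = 4π(1.60×10⁹)² × 5.67×10⁻⁸ × (8430)⁴ = 9.22×10²⁷ W.
S = L/(4πd²) = 629 W m⁻².
From T_eq⁴ = S(1−A)/(4σ): 1−A = 4σT_eq⁴/S.
1−A = 4 × 5.67×10⁻⁸ × (217)⁴ / 629 = 0.799.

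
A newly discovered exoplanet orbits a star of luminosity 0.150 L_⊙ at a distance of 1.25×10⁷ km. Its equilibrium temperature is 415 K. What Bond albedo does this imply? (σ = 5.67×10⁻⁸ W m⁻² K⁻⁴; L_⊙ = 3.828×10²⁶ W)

A ≈ 0.77

d = 1.25×10⁷ km = 1.25×10¹⁰ m.
L = 0.150 × 3.828×10²⁶ = 5.74×10²⁵ W.
Flux: S = L/(4πd²) = 5.74×10²⁵/(4π×(1.25×10¹⁰)²) = 2.92×10⁴ W m⁻².
From T_eq⁴ = S(1−A)/(4σ): 1−A = 4σT_eq⁴/S.
1−A = 4 × 5.67×10⁻⁸ × (415)⁴ / 2.92×10⁴ = 0.230.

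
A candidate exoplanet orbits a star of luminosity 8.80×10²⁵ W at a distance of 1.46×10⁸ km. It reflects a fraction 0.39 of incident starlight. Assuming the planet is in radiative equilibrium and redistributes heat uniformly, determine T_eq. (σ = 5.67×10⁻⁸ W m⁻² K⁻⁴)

T_eq ≈ 172 K

d = 1.46×10⁸ km = 1.46×10¹¹ m.
Flux: S = L/(4πd²) = 8.80×10²⁵/(4π×(1.46×10¹¹)²) = 329 W m⁻².
Energy balance: absorbed = emitted ⇒ πR²·S(1−A) = 4πR²·σT_eq⁴, so T_eq⁴ = S(1−A)/(4σ).
T_eq = [329 × 0.61 / (4 × 5.67×10⁻⁸)]^(1/4) = (8.84×10⁸)^(1/4) = 172 K.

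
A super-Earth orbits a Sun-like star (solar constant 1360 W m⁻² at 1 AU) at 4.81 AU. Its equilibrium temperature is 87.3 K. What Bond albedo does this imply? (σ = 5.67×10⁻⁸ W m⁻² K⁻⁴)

A ≈ 0.78

Flux at 4.81 AU: S = 1360/4.81² = 58.8 W m⁻².
From T_eq⁴ = S(1−A)/(4σ): 1−A = 4σT_eq⁴/S.
1−A = 4 × 5.67×10⁻⁸ × (87.3)⁴ / 58.8 = 0.224.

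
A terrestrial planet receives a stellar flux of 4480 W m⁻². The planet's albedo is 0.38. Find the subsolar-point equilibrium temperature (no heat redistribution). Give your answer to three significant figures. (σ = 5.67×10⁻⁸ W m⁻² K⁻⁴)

T_ss ≈ 470 K

At the subsolar point the surface absorbs S(1−A) and emits σT⁴ per unit area — no factor of 4, since only the local patch is in balance.
T = [4480 × 0.62 / 5.67×10⁻⁸]^(1/4) = (4.90×10¹⁰)^(1/4) = 470 K.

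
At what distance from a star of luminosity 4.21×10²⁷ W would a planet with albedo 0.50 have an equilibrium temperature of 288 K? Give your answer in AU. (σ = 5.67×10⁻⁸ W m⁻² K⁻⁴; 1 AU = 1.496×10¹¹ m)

From T_eq⁴ = L(1−A)/(16πσd²): d = √[L(1−A)/(16πσT_eq⁴)].
d = √[4.21×10²⁷ × 0.50 / (16π × 5.67×10⁻⁸ × (288)⁴)] = 3.28×10¹¹ m = 2.19 AU.

d ≈ 2.19 AU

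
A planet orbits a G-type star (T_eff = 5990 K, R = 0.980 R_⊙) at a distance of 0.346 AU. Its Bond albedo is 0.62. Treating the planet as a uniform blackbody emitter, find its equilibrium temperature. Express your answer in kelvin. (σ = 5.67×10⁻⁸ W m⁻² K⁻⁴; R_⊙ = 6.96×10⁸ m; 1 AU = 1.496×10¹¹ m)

R_⋆ = 0.980 × 6.96×10⁸ = 6.82×10⁸ m.
d = 0.346 AU = 5.18×10¹⁰ m.
L = 4πR_⋆²σT_⋆⁴ = 4π(6.82×10⁸)² × 5.67×10⁻⁸ × (5990)⁴ = 4.27×10²⁶ W.
S = L/(4πd²) = 1.27×10⁴ W m⁻².
Energy balance: absorbed = emitted ⇒ πR²·S(1−A) = 4πR²·σT_eq⁴, so T_eq⁴ = S(1−A)/(4σ).
T_eq = [1.27×10⁴ × 0.38 / (4 × 5.67×10⁻⁸)]^(1/4) = (2.12×10¹⁰)^(1/4) = 382 K.

T_eq ≈ 382 K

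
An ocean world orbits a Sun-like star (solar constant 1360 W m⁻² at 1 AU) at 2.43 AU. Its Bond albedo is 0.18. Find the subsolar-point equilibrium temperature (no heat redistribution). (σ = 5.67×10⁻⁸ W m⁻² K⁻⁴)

T_ss ≈ 240 K

Flux at 2.43 AU: S = 1360/2.43² = 230 W m⁻².
At the subsolar point the surface absorbs S(1−A) and emits σT⁴ per unit area — no factor of 4, since only the local patch is in balance.
T = [230 × 0.82 / 5.67×10⁻⁸]^(1/4) = (3.33×10⁹)^(1/4) = 240 K.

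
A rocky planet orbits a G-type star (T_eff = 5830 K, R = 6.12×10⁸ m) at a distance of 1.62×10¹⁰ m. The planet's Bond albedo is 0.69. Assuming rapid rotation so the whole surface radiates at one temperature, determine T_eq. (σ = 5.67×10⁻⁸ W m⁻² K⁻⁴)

L = 4πR_⋆²σT_⋆⁴ = 4π(6.12×10⁸)² × 5.67×10⁻⁸ × (5830)⁴ = 3.08×10²⁶ W.
S = L/(4πd²) = 9.35×10⁴ W m⁻².
Energy balance: absorbed = emitted ⇒ πR²·S(1−A) = 4πR²·σT_eq⁴, so T_eq⁴ = S(1−A)/(4σ).
T_eq = [9.35×10⁴ × 0.31 / (4 × 5.67×10⁻⁸)]^(1/4) = (1.28×10¹¹)^(1/4) = 598 K.

T_eq ≈ 598 K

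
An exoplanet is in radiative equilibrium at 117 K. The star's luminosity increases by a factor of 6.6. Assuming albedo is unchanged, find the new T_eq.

T_eq ≈ 188 K

T_eq ∝ L^(1/4) · d^(−1/2).
T′ = 117 × 6.6^(1/4) = 188 K.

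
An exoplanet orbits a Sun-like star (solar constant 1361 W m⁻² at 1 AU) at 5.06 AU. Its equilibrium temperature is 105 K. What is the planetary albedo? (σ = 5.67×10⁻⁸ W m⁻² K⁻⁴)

Flux at 5.06 AU: S = 1361/5.06² = 53.2 W m⁻².
From T_eq⁴ = S(1−A)/(4σ): 1−A = 4σT_eq⁴/S.
1−A = 4 × 5.67×10⁻⁸ × (105)⁴ / 53.2 = 0.519.

A ≈ 0.48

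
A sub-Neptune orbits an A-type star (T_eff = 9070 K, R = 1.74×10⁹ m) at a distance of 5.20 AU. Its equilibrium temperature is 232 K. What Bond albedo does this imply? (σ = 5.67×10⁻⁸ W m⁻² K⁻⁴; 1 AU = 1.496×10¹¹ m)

A ≈ 0.66

d = 5.20 AU = 7.78×10¹¹ m.
L = 4πR_⋆²σT_⋆⁴ = 4π(1.74×10⁹)² × 5.67×10⁻⁸ × (9070)⁴ = 1.46×10²⁸ W.
S = L/(4πd²) = 1920 W m⁻².
From T_eq⁴ = S(1−A)/(4σ): 1−A = 4σT_eq⁴/S.
1−A = 4 × 5.67×10⁻⁸ × (232)⁴ / 1920 = 0.342.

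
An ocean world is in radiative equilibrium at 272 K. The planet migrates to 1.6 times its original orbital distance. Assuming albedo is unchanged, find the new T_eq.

T_eq ≈ 215 K

T_eq ∝ L^(1/4) · d^(−1/2).
T′ = 272 / 1.6^(1/2) = 215 K.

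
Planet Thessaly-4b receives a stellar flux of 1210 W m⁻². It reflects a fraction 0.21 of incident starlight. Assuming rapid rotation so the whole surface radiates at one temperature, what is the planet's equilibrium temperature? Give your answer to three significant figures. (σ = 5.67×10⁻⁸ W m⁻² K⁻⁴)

Energy balance: absorbed = emitted ⇒ πR²·S(1−A) = 4πR²·σT_eq⁴, so T_eq⁴ = S(1−A)/(4σ).
T_eq = [1210 × 0.79 / (4 × 5.67×10⁻⁸)]^(1/4) = (4.21×10⁹)^(1/4) = 255 K.

T_eq ≈ 255 K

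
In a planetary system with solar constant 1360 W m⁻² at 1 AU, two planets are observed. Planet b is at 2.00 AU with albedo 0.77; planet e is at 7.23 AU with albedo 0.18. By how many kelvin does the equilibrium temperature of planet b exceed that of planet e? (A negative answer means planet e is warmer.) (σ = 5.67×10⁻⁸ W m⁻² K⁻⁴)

T_eq = [S₀(1−A)/(4σd²)]^(1/4), so T ∝ (1−A)^(1/4) / √d.
T₁ = [1360×0.23/(4×5.67×10⁻⁸×2.00²)]^(1/4) = 136.27 K.
T₂ = [1360×0.82/(4×5.67×10⁻⁸×7.23²)]^(1/4) = 98.48 K.

ΔT ≈ 37.8 K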